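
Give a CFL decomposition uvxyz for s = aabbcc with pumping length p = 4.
u='a', v='a', x='bb', y='c', z='c'

For s = aabbcc with pumping length p = 4:

One valid decomposition:
- u = 'a'
- v = 'a'
- x = 'bb'
- y = 'c'
- z = 'c'

Verification:
- uvxyz = 'a' + 'a' + 'bb' + 'c' + 'c' = aabbcc ✓
- |vxy| = |'abbc'| = 4 ≤ 4 ✓
- |vy| = |'ac'| = 2 > 0 ✓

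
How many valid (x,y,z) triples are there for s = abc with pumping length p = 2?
3

For s = 'abc' with pumping length p = 2:

Constraints: |xy| ≤ 2, |y| > 0

Valid decompositions (|xy| ≤ p, |y| ≥ 1):
  • x='', y='a', z='bc'
  • x='a', y='b', z='c'
  • x='', y='ab', z='c'

Total count: 3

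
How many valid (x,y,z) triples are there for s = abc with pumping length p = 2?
3

For s = 'abc' with pumping length p = 2:

Constraints: |xy| ≤ 2, |y| > 0

Valid decompositions (|xy| ≤ p, |y| ≥ 1):
  • x='', y='a', z='bc'
  • x='a', y='b', z='c'
  • x='', y='ab', z='c'

Total count: 3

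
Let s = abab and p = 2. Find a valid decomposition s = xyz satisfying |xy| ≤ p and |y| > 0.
x = '', y = 'a', z = 'bab'

For s = abab and p = 2, one valid decomposition is:
- x = '' (length 0)
- y = 'a' (length 1)
- z = 'bab' (length 3)

Verification:
- xyz = '' + 'a' + 'bab' = abab ✓
- |xy| = 1 ≤ 2 ✓
- |y| = 1 > 0 ✓

All pumping lemma constraints are satisfied.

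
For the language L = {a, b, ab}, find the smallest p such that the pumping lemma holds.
p = 3

For a finite language L, the pumping lemma holds vacuously if p > max|s| for s ∈ L.

The longest string in L = {a, b, ab} has length 2.
If p = 3, then no string s ∈ L has |s| ≥ p, so the condition is vacuously true.

The minimum pumping length is p = 3.

Why no smaller p works: for any p ≤ 2, the longest string s ∈ L has |s| = 2 ≥ p, so it would
have to be pumpable; but pumping up (i = 2, 3, ...) produces ever longer strings, which cannot all lie in the
finite language L. So the pumping property fails for every p ≤ 2.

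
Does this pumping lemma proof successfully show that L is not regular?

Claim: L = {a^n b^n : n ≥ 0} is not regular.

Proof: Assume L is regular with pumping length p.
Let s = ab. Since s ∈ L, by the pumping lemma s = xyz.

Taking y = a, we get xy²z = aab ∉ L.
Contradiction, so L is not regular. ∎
The proof is INCORRECT.

Error: The string s = ab may be shorter than p.
The pumping lemma only applies to strings with |s| ≥ p, and p is not under our control.
We must choose s in terms of p, e.g. s = a^p b^p, to ensure |s| ≥ p.
(The proof also fixes one particular y; a valid argument must handle every decomposition with |xy| ≤ p and |y| ≥ 1 — for s = a^p b^p this forces y = a^k, and then xy²z = a^(p+k) b^p ∉ L.)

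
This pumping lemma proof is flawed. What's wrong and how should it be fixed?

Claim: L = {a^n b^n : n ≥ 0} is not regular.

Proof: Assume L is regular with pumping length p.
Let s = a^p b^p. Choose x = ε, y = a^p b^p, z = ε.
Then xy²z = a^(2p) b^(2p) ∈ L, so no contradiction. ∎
Error: The decomposition violates |xy| ≤ p. With y = a^p b^p, |xy| = |y| = 2p > p. (The proof also miscomputes xy²z, which would be a^p b^p a^p b^p rather than a^(2p) b^(2p), and it wrongly treats one harmless decomposition as settling the matter — the prover does not get to choose the decomposition.)

Correction: The pumping lemma requires |xy| ≤ p, and the argument must handle every decomposition satisfying |xy| ≤ p, |y| ≥ 1. Since s starts with p a's, any such y consists only of a's, say y = a^k with k ≥ 1. Then xy²z = a^(p+k) b^p has unequal numbers of a's and b's, so xy²z ∉ L — the required contradiction.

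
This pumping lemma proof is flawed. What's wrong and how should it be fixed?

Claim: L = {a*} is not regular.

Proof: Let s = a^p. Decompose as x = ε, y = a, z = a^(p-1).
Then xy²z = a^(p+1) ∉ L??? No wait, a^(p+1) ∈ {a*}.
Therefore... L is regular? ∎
Error: The proof attempts to show a*  is not regular, but a* IS regular!

Correction: a* is a regular language (recognized by a simple DFA with one accepting state and self-loop on 'a'). The pumping lemma can only prove non-regularity, not regularity. For regular languages, pumping always works.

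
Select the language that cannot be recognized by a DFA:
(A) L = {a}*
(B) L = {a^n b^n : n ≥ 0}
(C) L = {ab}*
(B) {a^n b^n : n ≥ 0}

(B) L = {a^n b^n : n ≥ 0} is NOT regular.

The pumping lemma can be used to prove this:
After pumping, the number of a's and b's become unequal

The other languages are regular because they can be recognized by finite automata.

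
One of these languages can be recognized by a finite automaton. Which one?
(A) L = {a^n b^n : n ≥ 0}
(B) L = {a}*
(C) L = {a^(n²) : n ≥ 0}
(B) {a}*

(B) L = {a}* is regular.

This can be recognized by a finite automaton (DFA/NFA).
Regular expressions like {a}* define regular languages.

The other choices are not regular:
- {a^n b^n : n ≥ 0}: After pumping, the number of a's and b's become unequal
- {a^(n²) : n ≥ 0}: After pumping, length is no longer a perfect square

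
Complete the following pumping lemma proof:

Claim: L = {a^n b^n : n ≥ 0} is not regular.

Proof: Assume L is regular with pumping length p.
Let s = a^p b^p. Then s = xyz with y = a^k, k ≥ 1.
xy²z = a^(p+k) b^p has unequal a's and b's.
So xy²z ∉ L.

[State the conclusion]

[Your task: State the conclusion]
This contradicts the pumping lemma for regular languages,
which guarantees xy^i z ∈ L for all i ≥ 0.

Since our assumption that L is regular leads to a contradiction,
we conclude that L = {a^n b^n : n ≥ 0} is NOT regular. ∎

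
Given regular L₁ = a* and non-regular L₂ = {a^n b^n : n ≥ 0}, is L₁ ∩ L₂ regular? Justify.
Yes — L₁ ∩ L₂ is regular.

A string of a* contains no b's, and the only string of {a^n b^n} with no b's is ε (n = 0). So L₁ ∩ L₂ = {ε}, a finite language, which is regular.

Note that the bare facts "L₁ regular, L₂ non-regular" do not settle the question by themselves: the closure of regular languages under ∪, ∩, complement and difference applies only when BOTH operands are regular. With a non-regular operand the result can come out regular or non-regular depending on the specific languages, so one has to work out L₁ ∩ L₂ for this particular pair, as above.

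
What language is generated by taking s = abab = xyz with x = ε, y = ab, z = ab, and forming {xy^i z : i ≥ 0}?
{xy^i z : i ≥ 0} = {(ab)^(i+1) : i ≥ 0} = {ab, abab, ababab, ...}

With x = ε, y = ab, z = ab: Pumping 'ab' gives strings of alternating a's and b's.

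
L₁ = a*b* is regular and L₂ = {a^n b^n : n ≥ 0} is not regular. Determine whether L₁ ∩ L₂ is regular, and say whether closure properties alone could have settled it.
No — L₁ ∩ L₂ is not regular.

Every string a^n b^n already lies in a*b*, so L₁ ∩ L₂ = {a^n b^n : n ≥ 0} = L₂ itself, which is the standard non-regular language (pump s = a^p b^p).

Note that the bare facts "L₁ regular, L₂ non-regular" do not settle the question by themselves: the closure of regular languages under ∪, ∩, complement and difference applies only when BOTH operands are regular. With a non-regular operand the result can come out regular or non-regular depending on the specific languages, so one has to work out L₁ ∩ L₂ for this particular pair, as above.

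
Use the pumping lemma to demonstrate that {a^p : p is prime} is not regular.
Assume for contradiction that L is regular, and let p ≥ 1 be the pumping length given by the pumping lemma.
Choose a prime q with q ≥ p (one exists because there are infinitely many primes) and let s = a^q. Then s ∈ L and |s| = q ≥ p.
By the pumping lemma, s = xyz for some x, y, z with |xy| ≤ p, |y| ≥ 1, and xy^i z ∈ L for every i ≥ 0.
Here y = a^k for some k with 1 ≤ k ≤ p, and xy^i z = a^(q + (i − 1)k) for every i ≥ 0.

Take i = q + 1: |xy^(q+1) z| = q + qk = q(k + 1).
Both factors satisfy q ≥ 2 and k + 1 ≥ 2, so q(k + 1) is composite, and xy^(q+1) z ∉ L.

This contradicts the pumping lemma, which requires xy^i z ∈ L for all i ≥ 0.
Hence L = {a^p : p is prime} is not regular. ∎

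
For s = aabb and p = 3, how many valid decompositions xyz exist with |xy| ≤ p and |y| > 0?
6

For s = 'aabb' with pumping length p = 3:

Constraints: |xy| ≤ 3, |y| > 0

Valid decompositions (|xy| ≤ p, |y| ≥ 1):
  • x='', y='a', z='abb'
  • x='a', y='a', z='bb'
  • x='', y='aa', z='bb'
  • x='aa', y='b', z='b'
  • x='a', y='ab', z='b'
  • x='', y='aab', z='b'

Total count: 6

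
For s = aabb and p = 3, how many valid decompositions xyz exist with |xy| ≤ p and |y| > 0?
6

For s = 'aabb' with pumping length p = 3:

Constraints: |xy| ≤ 3, |y| > 0

Valid decompositions (|xy| ≤ p, |y| ≥ 1):
  • x='', y='a', z='abb'
  • x='a', y='a', z='bb'
  • x='', y='aa', z='bb'
  • x='aa', y='b', z='b'
  • x='a', y='ab', z='b'
  • x='', y='aab', z='b'

Total count: 6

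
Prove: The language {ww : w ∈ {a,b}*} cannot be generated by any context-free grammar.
Assume for contradiction that L is context-free, and let p ≥ 1 be the pumping length given by the pumping lemma for CFLs.
Choose s = a^p b^p a^p b^p. Then s ∈ L (take w = a^p b^p) and |s| = 4p ≥ p.
By the CFL pumping lemma, s = uvxyz for some u, v, x, y, z with |vxy| ≤ p, |vy| ≥ 1, and uv^i xy^i z ∈ L for every i ≥ 0.

Write s as four blocks A₁ B₁ A₂ B₂ with A₁ = A₂ = a^p and B₁ = B₂ = b^p. Since |vxy| ≤ p, the window vxy lies inside at most two adjacent blocks. Take i = 0 and let t = uxz, so |t| = 4p − |vy| with 1 ≤ |vy| ≤ p. If |t| is odd, t ∉ L immediately, so assume |vy| is even (hence |vy| ≥ 2) and |t|/2 = 2p − |vy|/2, which satisfies p ≤ |t|/2 ≤ 2p − 1.

Case 1 (vxy inside A₁B₁): t = a^(p−j) b^(p−l) a^p b^p with j + l = |vy|. The second half of t has length < 2p, so it is a suffix of the trailing a^p b^p and ends in b; the first half is a^(p−j) b^(p−l) a^((j+l)/2), which ends in a because (j+l)/2 ≥ 1. The halves differ, so t ∉ L.

Case 2 (vxy inside B₁A₂, straddling the middle): t = a^p b^(p−j) a^(p−l) b^p with j + l = |vy|. If t = ww, then w is a prefix of t of length ≥ p, so w begins with a^p; and w is a suffix of t of length ≥ p, so w ends with b^p. That forces |w| ≥ 2p, contradicting |w| = |t|/2 ≤ 2p − 1. So t ∉ L.

Case 3 (vxy inside A₂B₂): t = a^p b^p a^(p−j) b^(p−l) with j + l = |vy|. The first half of t is a prefix of a^p b^p, so it begins with a; the second half is b^((j+l)/2) a^(p−j) b^(p−l), which begins with b. The halves differ, so t ∉ L.

In every case uv⁰xy⁰z = uxz ∉ L.

This contradicts the CFL pumping lemma, which requires uv^i xy^i z ∈ L for all i ≥ 0.
Hence L = {ww : w ∈ {a,b}*} is not context-free. ∎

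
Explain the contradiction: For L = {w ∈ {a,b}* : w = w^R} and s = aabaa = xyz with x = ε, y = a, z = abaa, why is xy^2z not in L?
xy²z = aaabaa ∉ L

Pumping with i = 2 replaces y = a by y² = aa:
- Original: s = xyz = aabaa; aabaa reversed is aabaa, the same string, so it is a palindrome and is in L
- Pumped: xy²z = ε · aa · abaa = aaabaa
- aaabaa reversed is aabaaa ≠ aaabaa, so it is not a palindrome and is not in L

The pumping lemma would require xy²z ∈ L, so this decomposition yields a contradiction.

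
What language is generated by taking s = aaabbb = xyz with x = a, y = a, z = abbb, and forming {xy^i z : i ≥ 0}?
{xy^i z : i ≥ 0} = {a^(2+i) b^3 : i ≥ 0} = {aabbb, aaabbb, aaaabbb, ...}

With x = a, y = a, z = abbb: Starting with aaabbb and pumping the second 'a', we get strings with 2+i a's followed by 3 b's for i = 0, 1, 2, ...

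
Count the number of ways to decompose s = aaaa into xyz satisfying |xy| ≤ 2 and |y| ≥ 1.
3

For s = 'aaaa' with pumping length p = 2:

Constraints: |xy| ≤ 2, |y| > 0

Valid decompositions (|xy| ≤ p, |y| ≥ 1):
  • x='', y='a', z='aaa'
  • x='a', y='a', z='aa'
  • x='', y='aa', z='aa'

Total count: 3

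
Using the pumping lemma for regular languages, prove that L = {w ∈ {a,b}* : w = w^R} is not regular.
Assume for contradiction that L is regular, and let p ≥ 1 be the pumping length given by the pumping lemma.
Choose s = a^p b a^p. Then s ∈ L (it reads the same in both directions) and |s| = 2p + 1 ≥ p.
By the pumping lemma, s = xyz for some x, y, z with |xy| ≤ p, |y| ≥ 1, and xy^i z ∈ L for every i ≥ 0.
Since |xy| ≤ p and the first p symbols of s are all a's, y = a^k for some k with 1 ≤ k ≤ p.

Take i = 0: xy⁰z = a^(p − k) b a^p.
Its reversal is a^p b a^(p − k). These differ because the block of a's before the unique b has length p − k in one and p in the other, and p − k ≠ p since k ≥ 1. So xy⁰z is not a palindrome, i.e. xy⁰z ∉ L.

This contradicts the pumping lemma, which requires xy^i z ∈ L for all i ≥ 0.
Hence L = {w ∈ {a,b}* : w = w^R} is not regular. ∎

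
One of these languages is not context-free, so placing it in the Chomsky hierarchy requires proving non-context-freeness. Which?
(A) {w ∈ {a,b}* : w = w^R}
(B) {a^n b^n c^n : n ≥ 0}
(B) {a^n b^n c^n : n ≥ 0}

(B) {a^n b^n c^n : n ≥ 0} requires the CFL pumping lemma.

- {w ∈ {a,b}* : w = w^R} is context-free (but not regular)
  • Can be shown non-regular with the regular pumping lemma
  • After pumping, the string is no longer symmetric

- {a^n b^n c^n : n ≥ 0} is NOT context-free
  • Requires the CFL pumping lemma to prove
  • Cannot maintain three equal counts simultaneously

The CFL pumping lemma is "stronger" in that it can prove non-membership
in the larger class of context-free languages.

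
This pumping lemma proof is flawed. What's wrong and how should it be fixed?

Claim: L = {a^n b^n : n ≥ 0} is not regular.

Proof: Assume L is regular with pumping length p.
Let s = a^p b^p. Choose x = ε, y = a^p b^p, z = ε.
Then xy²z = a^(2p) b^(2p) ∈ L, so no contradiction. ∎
Error: The decomposition violates |xy| ≤ p. With y = a^p b^p, |xy| = |y| = 2p > p. (The proof also miscomputes xy²z, which would be a^p b^p a^p b^p rather than a^(2p) b^(2p), and it wrongly treats one harmless decomposition as settling the matter — the prover does not get to choose the decomposition.)

Correction: The pumping lemma requires |xy| ≤ p, and the argument must handle every decomposition satisfying |xy| ≤ p, |y| ≥ 1. Since s starts with p a's, any such y consists only of a's, say y = a^k with k ≥ 1. Then xy²z = a^(p+k) b^p has unequal numbers of a's and b's, so xy²z ∉ L — the required contradiction.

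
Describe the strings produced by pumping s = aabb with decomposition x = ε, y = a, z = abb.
{xy^i z : i ≥ 0} = {a^(i+1) b^2 : i ≥ 0} = {abb, aabb, aaabb, ...}

With x = ε, y = a, z = abb: Starting with aabb and pumping the first 'a' (z = abb keeps the second 'a'), we get strings with i+1 a's followed by 2 b's for i = 0, 1, 2, ...; note bb is not produced because z always contributes one a.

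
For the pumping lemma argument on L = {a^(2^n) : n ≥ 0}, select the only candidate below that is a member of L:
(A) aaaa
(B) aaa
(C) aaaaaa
(A) aaaa

The pumping lemma is applied to a string s that lies in L, so first check membership of each option:
- (A) aaaa has length 4 = 2^2, so it is in L ✓
- (B) aaa has length 3, strictly between 2^1 = 2 and 2^2 = 4, so it is not in L ✗
- (C) aaaaaa has length 6, strictly between 2^2 = 4 and 2^3 = 8, so it is not in L ✗

Only (A) aaaa is in L, so it is the only candidate that could play the role of s.
(In a complete proof one picks s in terms of the pumping length p so that |s| ≥ p is guaranteed; a fixed string like aaaa illustrates the shape of such an s.)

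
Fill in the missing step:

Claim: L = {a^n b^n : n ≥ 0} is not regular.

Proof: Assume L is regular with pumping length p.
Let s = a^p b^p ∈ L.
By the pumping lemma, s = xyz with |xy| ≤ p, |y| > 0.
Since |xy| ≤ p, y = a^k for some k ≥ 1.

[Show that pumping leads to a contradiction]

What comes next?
Consider xy²z = a^(p+k) b^p.

Since k ≥ 1, we have p + k > p.
So xy²z has more a's than b's: (p+k) a's vs p b's.
This means xy²z ∉ L because a^n b^n requires equal counts.

This contradicts the pumping lemma which states xy²z ∈ L.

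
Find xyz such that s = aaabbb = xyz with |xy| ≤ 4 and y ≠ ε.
x = 'a', y = 'aab', z = 'bb'

For s = aaabbb and p = 4, one valid decomposition is:
- x = 'a' (length 1)
- y = 'aab' (length 3)
- z = 'bb' (length 2)

Verification:
- xyz = 'a' + 'aab' + 'bb' = aaabbb ✓
- |xy| = 4 ≤ 4 ✓
- |y| = 3 > 0 ✓

All pumping lemma constraints are satisfied.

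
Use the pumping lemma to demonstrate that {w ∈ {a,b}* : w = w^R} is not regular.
Assume for contradiction that L is regular, and let p ≥ 1 be the pumping length given by the pumping lemma.
Choose s = a^p b a^p. Then s ∈ L (it reads the same in both directions) and |s| = 2p + 1 ≥ p.
By the pumping lemma, s = xyz for some x, y, z with |xy| ≤ p, |y| ≥ 1, and xy^i z ∈ L for every i ≥ 0.
Since |xy| ≤ p and the first p symbols of s are all a's, y = a^k for some k with 1 ≤ k ≤ p.

Take i = 2: xy²z = a^(p + k) b a^p.
Its reversal is a^p b a^(p + k). These differ because the block of a's before the unique b has length p + k in one and p in the other, and p + k ≠ p since k ≥ 1. So xy²z is not a palindrome, i.e. xy²z ∉ L.

This contradicts the pumping lemma, which requires xy^i z ∈ L for all i ≥ 0.
Hence L = {w ∈ {a,b}* : w = w^R} is not regular. ∎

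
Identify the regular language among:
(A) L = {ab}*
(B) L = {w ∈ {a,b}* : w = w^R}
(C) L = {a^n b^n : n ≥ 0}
(A) {ab}*

(A) L = {ab}* is regular.

This can be recognized by a finite automaton (DFA/NFA).
Regular expressions like {ab}* define regular languages.

The other choices are not regular:
- {a^n b^n : n ≥ 0}: After pumping, the number of a's and b's become unequal
- {w ∈ {a,b}* : w = w^R}: After pumping, the string is no longer symmetric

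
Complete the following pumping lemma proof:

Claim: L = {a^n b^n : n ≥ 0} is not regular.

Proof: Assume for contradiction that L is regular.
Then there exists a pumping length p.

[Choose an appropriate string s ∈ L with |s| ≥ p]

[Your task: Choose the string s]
s = a^p b^p

This string is in L (has equal a's and b's) and has length 2p ≥ p.
Any decomposition xyz with |xy| ≤ p means y consists only of a's,
so pumping will unbalance the counts.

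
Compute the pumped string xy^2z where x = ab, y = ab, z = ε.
ababab

Given x = 'ab', y = 'ab', z = '' and i = 2:

xy^2z = x + y·y·...·y (2 times) + z
       = 'ab' + 'ab'^2 + ''
       = 'ab' + 'abab' + ''
       = 'ababab'

The pumped string is 'ababab' with length 6.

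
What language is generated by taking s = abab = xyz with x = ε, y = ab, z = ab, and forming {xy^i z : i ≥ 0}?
{xy^i z : i ≥ 0} = {(ab)^(i+1) : i ≥ 0} = {ab, abab, ababab, ...}

With x = ε, y = ab, z = ab: Pumping 'ab' gives strings of alternating a's and b's.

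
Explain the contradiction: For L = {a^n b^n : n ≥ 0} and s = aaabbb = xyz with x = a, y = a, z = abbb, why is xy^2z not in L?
xy²z = aaaabbb ∉ L

Pumping with i = 2 replaces y = a by y² = aa:
- Original: s = xyz = aaabbb; aaabbb = a^3 b^3 has equal counts (3 = 3), so it is in L
- Pumped: xy²z = a · aa · abbb = aaaabbb
- aaaabbb has 4 a's and 3 b's; 4 ≠ 3, so it is not in L

The pumping lemma would require xy²z ∈ L, so this decomposition yields a contradiction.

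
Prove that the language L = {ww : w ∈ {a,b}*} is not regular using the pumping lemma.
Assume for contradiction that L is regular, and let p ≥ 1 be the pumping length given by the pumping lemma.
Choose s = a^p b a^p b. Then s ∈ L (take w = a^p b) and |s| = 2p + 2 ≥ p.
By the pumping lemma, s = xyz for some x, y, z with |xy| ≤ p, |y| ≥ 1, and xy^i z ∈ L for every i ≥ 0.
Since |xy| ≤ p and the first p symbols of s are all a's, y = a^k for some k with 1 ≤ k ≤ p.

Take i = 2: t = xy²z = a^(p + k) b a^p b.
Suppose t = uu for some string u. The string t contains exactly two b's and ends in b, so u contains exactly one b and ends in b; hence u = a^j b for some j, and uu = a^j b a^j b. Comparing with t = a^(p + k) b a^p b forces j = p + k (first block) and j = p (second block), which is impossible since k ≥ 1. So t ∉ L.

This contradicts the pumping lemma, which requires xy^i z ∈ L for all i ≥ 0.
Hence L = {ww : w ∈ {a,b}*} is not regular. ∎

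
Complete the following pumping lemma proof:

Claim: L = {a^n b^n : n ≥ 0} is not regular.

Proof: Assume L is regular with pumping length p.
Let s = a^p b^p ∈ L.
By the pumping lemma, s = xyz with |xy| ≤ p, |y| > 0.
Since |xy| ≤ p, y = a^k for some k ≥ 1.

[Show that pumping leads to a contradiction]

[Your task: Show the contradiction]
Consider xy²z = a^(p+k) b^p.

Since k ≥ 1, we have p + k > p.
So xy²z has more a's than b's: (p+k) a's vs p b's.
This means xy²z ∉ L because a^n b^n requires equal counts.

This contradicts the pumping lemma which states xy²z ∈ L.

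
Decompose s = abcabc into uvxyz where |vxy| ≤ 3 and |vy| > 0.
u='ab', v='c', x='a', y='b', z='c'

For s = abcabc with pumping length p = 3:

One valid decomposition:
- u = 'ab'
- v = 'c'
- x = 'a'
- y = 'b'
- z = 'c'

Verification:
- uvxyz = 'ab' + 'c' + 'a' + 'b' + 'c' = abcabc ✓
- |vxy| = |'cab'| = 3 ≤ 3 ✓
- |vy| = |'cb'| = 2 > 0 ✓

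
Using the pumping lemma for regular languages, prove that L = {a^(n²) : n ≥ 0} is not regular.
Assume for contradiction that L is regular, and let p ≥ 1 be the pumping length given by the pumping lemma.
Choose s = a^(p²). Then s ∈ L and |s| = p² ≥ p.
By the pumping lemma, s = xyz for some x, y, z with |xy| ≤ p, |y| ≥ 1, and xy^i z ∈ L for every i ≥ 0.
Here y = a^k for some k with 1 ≤ k ≤ |xy| ≤ p.

Take i = 2: |xy²z| = p² + k.
Now p² < p² + k ≤ p² + p < p² + 2p + 1 = (p + 1)².
So |xy²z| lies strictly between the consecutive squares p² and (p + 1)², hence is not a perfect square, and xy²z ∉ L.

This contradicts the pumping lemma, which requires xy^i z ∈ L for all i ≥ 0.
Hence L = {a^(n²) : n ≥ 0} is not regular. ∎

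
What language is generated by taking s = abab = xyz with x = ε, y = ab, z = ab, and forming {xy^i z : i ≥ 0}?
{xy^i z : i ≥ 0} = {(ab)^(i+1) : i ≥ 0} = {ab, abab, ababab, ...}

With x = ε, y = ab, z = ab: Pumping 'ab' gives strings of alternating a's and b's.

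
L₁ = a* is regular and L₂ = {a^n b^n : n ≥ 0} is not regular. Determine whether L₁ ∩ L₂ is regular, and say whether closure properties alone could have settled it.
Yes — L₁ ∩ L₂ is regular.

A string of a* contains no b's, and the only string of {a^n b^n} with no b's is ε (n = 0). So L₁ ∩ L₂ = {ε}, a finite language, which is regular.

Note that the bare facts "L₁ regular, L₂ non-regular" do not settle the question by themselves: the closure of regular languages under ∪, ∩, complement and difference applies only when BOTH operands are regular. With a non-regular operand the result can come out regular or non-regular depending on the specific languages, so one has to work out L₁ ∩ L₂ for this particular pair, as above.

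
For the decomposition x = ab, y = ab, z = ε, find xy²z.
ababab

Given x = 'ab', y = 'ab', z = '' and i = 2:

xy^2z = x + y·y·...·y (2 times) + z
       = 'ab' + 'ab'^2 + ''
       = 'ab' + 'abab' + ''
       = 'ababab'

The pumped string is 'ababab' with length 6.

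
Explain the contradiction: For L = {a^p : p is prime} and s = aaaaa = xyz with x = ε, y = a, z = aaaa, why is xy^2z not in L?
xy²z = aaaaaa ∉ L

Pumping with i = 2 replaces y = a by y² = aa:
- Original: s = xyz = aaaaa; aaaaa has length 5, which is prime, so it is in L
- Pumped: xy²z = ε · aa · aaaa = aaaaaa
- aaaaaa has length 6 = 2 × 3, which is not prime, so it is not in L

The pumping lemma would require xy²z ∈ L, so this decomposition yields a contradiction.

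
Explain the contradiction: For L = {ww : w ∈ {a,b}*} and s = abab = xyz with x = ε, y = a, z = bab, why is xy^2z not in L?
xy²z = aabab ∉ L

Pumping with i = 2 replaces y = a by y² = aa:
- Original: s = xyz = abab; abab splits into halves ab · ab, which are equal, so it is in L (w = ab)
- Pumped: xy²z = ε · aa · bab = aabab
- aabab has odd length 5, so it cannot be written as ww and is not in L

The pumping lemma would require xy²z ∈ L, so this decomposition yields a contradiction.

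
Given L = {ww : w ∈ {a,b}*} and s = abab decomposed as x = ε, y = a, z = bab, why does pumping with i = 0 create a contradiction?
xy⁰z = bab ∉ L

Pumping with i = 0 replaces y = a by y⁰ = ε:
- Original: s = xyz = abab; abab splits into halves ab · ab, which are equal, so it is in L (w = ab)
- Pumped: xy⁰z = ε · ε · bab = bab
- bab has odd length 3, so it cannot be written as ww and is not in L

The pumping lemma would require xy⁰z ∈ L, so this decomposition yields a contradiction.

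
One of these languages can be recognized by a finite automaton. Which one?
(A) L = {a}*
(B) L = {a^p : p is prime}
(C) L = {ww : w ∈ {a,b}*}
(A) {a}*

(A) L = {a}* is regular.

This can be recognized by a finite automaton (DFA/NFA).
Regular expressions like {a}* define regular languages.

The other choices are not regular:
- {a^p : p is prime}: After pumping, the length becomes composite
- {ww : w ∈ {a,b}*}: After pumping, the two halves no longer match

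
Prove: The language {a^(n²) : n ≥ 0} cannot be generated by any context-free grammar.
Assume for contradiction that L is context-free, and let p ≥ 1 be the pumping length given by the pumping lemma for CFLs.
Choose s = a^(p²). Then s ∈ L and |s| = p² ≥ p.
By the CFL pumping lemma, s = uvxyz for some u, v, x, y, z with |vxy| ≤ p, |vy| ≥ 1, and uv^i xy^i z ∈ L for every i ≥ 0.
All symbols are a's, so only lengths matter: let k = |vy|, with 1 ≤ k ≤ |vxy| ≤ p.

Take i = 2: |uv²xy²z| = p² + k, and p² < p² + k ≤ p² + p < (p + 1)².
So the length lies strictly between consecutive squares and is not a perfect square; uv²xy²z ∉ L.

This contradicts the CFL pumping lemma, which requires uv^i xy^i z ∈ L for all i ≥ 0.
Hence L = {a^(n²) : n ≥ 0} is not context-free. ∎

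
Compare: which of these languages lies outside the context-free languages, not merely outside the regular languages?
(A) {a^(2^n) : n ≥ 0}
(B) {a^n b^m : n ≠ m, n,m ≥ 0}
(A) {a^(2^n) : n ≥ 0}

(A) {a^(2^n) : n ≥ 0} requires the CFL pumping lemma.

- {a^n b^m : n ≠ m, n,m ≥ 0} is context-free (but not regular)
  • Can be shown non-regular with the regular pumping lemma
  • After pumping a's, we can make n = m

- {a^(2^n) : n ≥ 0} is NOT context-free
  • Requires the CFL pumping lemma to prove
  • Gaps between powers of 2 grow exponentially

The CFL pumping lemma is "stronger" in that it can prove non-membership
in the larger class of context-free languages.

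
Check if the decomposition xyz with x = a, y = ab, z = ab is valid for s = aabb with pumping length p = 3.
Violated: xyz = s

The decomposition x = a, y = ab, z = ab for s = aabb with p = 3
violates the constraint: xyz = s

xyz = 'a' + 'ab' + 'ab' = 'aabab' ≠ 'aabb' = s. The decomposition doesn't reconstruct s.

Pumping lemma constraints:
1. xyz = s (decomposition is valid)
2. |xy| ≤ p
3. |y| > 0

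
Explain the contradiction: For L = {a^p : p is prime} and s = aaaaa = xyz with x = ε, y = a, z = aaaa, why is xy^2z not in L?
xy²z = aaaaaa ∉ L

Pumping with i = 2 replaces y = a by y² = aa:
- Original: s = xyz = aaaaa; aaaaa has length 5, which is prime, so it is in L
- Pumped: xy²z = ε · aa · aaaa = aaaaaa
- aaaaaa has length 6 = 2 × 3, which is not prime, so it is not in L

The pumping lemma would require xy²z ∈ L, so this decomposition yields a contradiction.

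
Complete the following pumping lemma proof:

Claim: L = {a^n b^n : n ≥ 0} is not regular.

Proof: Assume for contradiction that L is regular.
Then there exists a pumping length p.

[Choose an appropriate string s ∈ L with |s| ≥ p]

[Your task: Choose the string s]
s = a^p b^p

This string is in L (has equal a's and b's) and has length 2p ≥ p.
Any decomposition xyz with |xy| ≤ p means y consists only of a's,
so pumping will unbalance the counts.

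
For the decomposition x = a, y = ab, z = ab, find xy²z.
aababab

Given x = 'a', y = 'ab', z = 'ab' and i = 2:

xy^2z = x + y·y·...·y (2 times) + z
       = 'a' + 'ab'^2 + 'ab'
       = 'a' + 'abab' + 'ab'
       = 'aababab'

The pumped string is 'aababab' with length 7.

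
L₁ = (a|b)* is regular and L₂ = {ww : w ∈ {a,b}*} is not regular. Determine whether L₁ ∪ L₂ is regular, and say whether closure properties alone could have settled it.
Yes — L₁ ∪ L₂ is regular.

{ww} ⊆ (a|b)*, so L₁ ∪ L₂ = (a|b)*, which is regular.

Note that the bare facts "L₁ regular, L₂ non-regular" do not settle the question by themselves: the closure of regular languages under ∪, ∩, complement and difference applies only when BOTH operands are regular. With a non-regular operand the result can come out regular or non-regular depending on the specific languages, so one has to work out L₁ ∪ L₂ for this particular pair, as above.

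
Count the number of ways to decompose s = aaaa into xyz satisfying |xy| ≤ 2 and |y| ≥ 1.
3

For s = 'aaaa' with pumping length p = 2:

Constraints: |xy| ≤ 2, |y| > 0

Valid decompositions (|xy| ≤ p, |y| ≥ 1):
  • x='', y='a', z='aaa'
  • x='a', y='a', z='aa'
  • x='', y='aa', z='aa'

Total count: 3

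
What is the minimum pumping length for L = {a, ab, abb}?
p = 4

For a finite language L, the pumping lemma holds vacuously if p > max|s| for s ∈ L.

The longest string in L = {a, ab, abb} has length 3.
If p = 4, then no string s ∈ L has |s| ≥ p, so the condition is vacuously true.

The minimum pumping length is p = 4.

Why no smaller p works: for any p ≤ 3, the longest string s ∈ L has |s| = 3 ≥ p, so it would
have to be pumpable; but pumping up (i = 2, 3, ...) produces ever longer strings, which cannot all lie in the
finite language L. So the pumping property fails for every p ≤ 3.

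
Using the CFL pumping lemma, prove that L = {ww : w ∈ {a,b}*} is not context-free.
Assume for contradiction that L is context-free, and let p ≥ 1 be the pumping length given by the pumping lemma for CFLs.
Choose s = a^p b^p a^p b^p. Then s ∈ L (take w = a^p b^p) and |s| = 4p ≥ p.
By the CFL pumping lemma, s = uvxyz for some u, v, x, y, z with |vxy| ≤ p, |vy| ≥ 1, and uv^i xy^i z ∈ L for every i ≥ 0.

Write s as four blocks A₁ B₁ A₂ B₂ with A₁ = A₂ = a^p and B₁ = B₂ = b^p. Since |vxy| ≤ p, the window vxy lies inside at most two adjacent blocks. Take i = 0 and let t = uxz, so |t| = 4p − |vy| with 1 ≤ |vy| ≤ p. If |t| is odd, t ∉ L immediately, so assume |vy| is even (hence |vy| ≥ 2) and |t|/2 = 2p − |vy|/2, which satisfies p ≤ |t|/2 ≤ 2p − 1.

Case 1 (vxy inside A₁B₁): t = a^(p−j) b^(p−l) a^p b^p with j + l = |vy|. The second half of t has length < 2p, so it is a suffix of the trailing a^p b^p and ends in b; the first half is a^(p−j) b^(p−l) a^((j+l)/2), which ends in a because (j+l)/2 ≥ 1. The halves differ, so t ∉ L.

Case 2 (vxy inside B₁A₂, straddling the middle): t = a^p b^(p−j) a^(p−l) b^p with j + l = |vy|. If t = ww, then w is a prefix of t of length ≥ p, so w begins with a^p; and w is a suffix of t of length ≥ p, so w ends with b^p. That forces |w| ≥ 2p, contradicting |w| = |t|/2 ≤ 2p − 1. So t ∉ L.

Case 3 (vxy inside A₂B₂): t = a^p b^p a^(p−j) b^(p−l) with j + l = |vy|. The first half of t is a prefix of a^p b^p, so it begins with a; the second half is b^((j+l)/2) a^(p−j) b^(p−l), which begins with b. The halves differ, so t ∉ L.

In every case uv⁰xy⁰z = uxz ∉ L.

This contradicts the CFL pumping lemma, which requires uv^i xy^i z ∈ L for all i ≥ 0.
Hence L = {ww : w ∈ {a,b}*} is not context-free. ∎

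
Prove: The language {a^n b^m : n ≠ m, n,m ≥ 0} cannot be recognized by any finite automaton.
Assume for contradiction that L is regular, and let p ≥ 1 be the pumping length given by the pumping lemma.
Choose s = a^p b^(p + p!). Then s ∈ L because p ≠ p + p! (as p! ≥ 1), and |s| ≥ p.
By the pumping lemma, s = xyz for some x, y, z with |xy| ≤ p, |y| ≥ 1, and xy^i z ∈ L for every i ≥ 0.
Since |xy| ≤ p and the first p symbols of s are all a's, y = a^k for some k with 1 ≤ k ≤ p.
For every i ≥ 0, xy^i z = a^(p + (i − 1)k) b^(p + p!).

Because 1 ≤ k ≤ p, k divides p!. Let t = p!/k (a positive integer) and take i = t + 1.
Then the number of a's is p + tk = p + p!, which equals the number of b's.
So xy^(t+1) z = a^(p + p!) b^(p + p!) has equally many a's and b's and is NOT in L.

This contradicts the pumping lemma, which requires xy^i z ∈ L for all i ≥ 0.
Hence L = {a^n b^m : n ≠ m, n,m ≥ 0} is not regular. ∎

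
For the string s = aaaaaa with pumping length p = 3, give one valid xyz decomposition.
x = 'a', y = 'a', z = 'aaaa'

For s = aaaaaa and p = 3, one valid decomposition is:
- x = 'a' (length 1)
- y = 'a' (length 1)
- z = 'aaaa' (length 4)

Verification:
- xyz = 'a' + 'a' + 'aaaa' = aaaaaa ✓
- |xy| = 2 ≤ 3 ✓
- |y| = 1 > 0 ✓

All pumping lemma constraints are satisfied.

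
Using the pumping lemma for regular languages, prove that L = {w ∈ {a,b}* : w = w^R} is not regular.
Assume for contradiction that L is regular, and let p ≥ 1 be the pumping length given by the pumping lemma.
Choose s = a^p b a^p. Then s ∈ L (it reads the same in both directions) and |s| = 2p + 1 ≥ p.
By the pumping lemma, s = xyz for some x, y, z with |xy| ≤ p, |y| ≥ 1, and xy^i z ∈ L for every i ≥ 0.
Since |xy| ≤ p and the first p symbols of s are all a's, y = a^k for some k with 1 ≤ k ≤ p.

Take i = 2: xy²z = a^(p + k) b a^p.
Its reversal is a^p b a^(p + k). These differ because the block of a's before the unique b has length p + k in one and p in the other, and p + k ≠ p since k ≥ 1. So xy²z is not a palindrome, i.e. xy²z ∉ L.

This contradicts the pumping lemma, which requires xy^i z ∈ L for all i ≥ 0.
Hence L = {w ∈ {a,b}* : w = w^R} is not regular. ∎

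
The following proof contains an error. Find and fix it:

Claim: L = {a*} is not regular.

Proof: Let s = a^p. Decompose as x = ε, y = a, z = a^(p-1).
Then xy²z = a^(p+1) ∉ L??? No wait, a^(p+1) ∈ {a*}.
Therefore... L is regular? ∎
Error: The proof attempts to show a*  is not regular, but a* IS regular!

Correction: a* is a regular language (recognized by a simple DFA with one accepting state and self-loop on 'a'). The pumping lemma can only prove non-regularity, not regularity. For regular languages, pumping always works.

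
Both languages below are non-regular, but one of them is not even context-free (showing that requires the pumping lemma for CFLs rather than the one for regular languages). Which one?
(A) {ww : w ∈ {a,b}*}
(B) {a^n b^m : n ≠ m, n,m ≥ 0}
(A) {ww : w ∈ {a,b}*}

(A) {ww : w ∈ {a,b}*} requires the CFL pumping lemma.

- {a^n b^m : n ≠ m, n,m ≥ 0} is context-free (but not regular)
  • Can be shown non-regular with the regular pumping lemma
  • After pumping a's, we can make n = m

- {ww : w ∈ {a,b}*} is NOT context-free
  • Requires the CFL pumping lemma to prove
  • Cannot verify equality of two arbitrary substrings

The CFL pumping lemma is "stronger" in that it can prove non-membership
in the larger class of context-free languages.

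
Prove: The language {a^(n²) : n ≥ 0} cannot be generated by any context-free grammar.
Assume for contradiction that L is context-free, and let p ≥ 1 be the pumping length given by the pumping lemma for CFLs.
Choose s = a^(p²). Then s ∈ L and |s| = p² ≥ p.
By the CFL pumping lemma, s = uvxyz for some u, v, x, y, z with |vxy| ≤ p, |vy| ≥ 1, and uv^i xy^i z ∈ L for every i ≥ 0.
All symbols are a's, so only lengths matter: let k = |vy|, with 1 ≤ k ≤ |vxy| ≤ p.

Take i = 2: |uv²xy²z| = p² + k, and p² < p² + k ≤ p² + p < (p + 1)².
So the length lies strictly between consecutive squares and is not a perfect square; uv²xy²z ∉ L.

This contradicts the CFL pumping lemma, which requires uv^i xy^i z ∈ L for all i ≥ 0.
Hence L = {a^(n²) : n ≥ 0} is not context-free. ∎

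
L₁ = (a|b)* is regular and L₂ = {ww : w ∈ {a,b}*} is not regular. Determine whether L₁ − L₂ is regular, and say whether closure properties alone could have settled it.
No — L₁ − L₂ is not regular.

L₁ − L₂ is the complement of {ww} within {a,b}*. If it were regular, its complement {ww} would be regular as well (regular languages are closed under complement) — contradiction. So L₁ − L₂ is not regular.

Note that the bare facts "L₁ regular, L₂ non-regular" do not settle the question by themselves: the closure of regular languages under ∪, ∩, complement and difference applies only when BOTH operands are regular. With a non-regular operand the result can come out regular or non-regular depending on the specific languages, so one has to work out L₁ − L₂ for this particular pair, as above.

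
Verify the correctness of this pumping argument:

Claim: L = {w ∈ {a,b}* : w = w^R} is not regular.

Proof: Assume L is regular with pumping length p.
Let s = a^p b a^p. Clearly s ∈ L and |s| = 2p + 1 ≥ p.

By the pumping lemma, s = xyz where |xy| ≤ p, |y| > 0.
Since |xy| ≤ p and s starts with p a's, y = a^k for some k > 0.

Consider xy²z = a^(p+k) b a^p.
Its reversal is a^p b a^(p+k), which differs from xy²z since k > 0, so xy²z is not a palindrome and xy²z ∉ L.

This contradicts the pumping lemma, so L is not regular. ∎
The proof is correct.

This proof is valid because:
1. s = a^p b a^p is in L and is chosen in terms of p, so |s| ≥ p holds for every p
2. The decomposition analysis is correct: |xy| ≤ p forces y to lie inside the leading a's
3. The contradiction is valid: a^(p+k) b a^p has more a's before the b than after it, so it is not a palindrome
4. The conclusion follows logically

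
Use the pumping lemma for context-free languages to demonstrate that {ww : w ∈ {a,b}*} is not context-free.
Assume for contradiction that L is context-free, and let p ≥ 1 be the pumping length given by the pumping lemma for CFLs.
Choose s = a^p b^p a^p b^p. Then s ∈ L (take w = a^p b^p) and |s| = 4p ≥ p.
By the CFL pumping lemma, s = uvxyz for some u, v, x, y, z with |vxy| ≤ p, |vy| ≥ 1, and uv^i xy^i z ∈ L for every i ≥ 0.

Write s as four blocks A₁ B₁ A₂ B₂ with A₁ = A₂ = a^p and B₁ = B₂ = b^p. Since |vxy| ≤ p, the window vxy lies inside at most two adjacent blocks. Take i = 0 and let t = uxz, so |t| = 4p − |vy| with 1 ≤ |vy| ≤ p. If |t| is odd, t ∉ L immediately, so assume |vy| is even (hence |vy| ≥ 2) and |t|/2 = 2p − |vy|/2, which satisfies p ≤ |t|/2 ≤ 2p − 1.

Case 1 (vxy inside A₁B₁): t = a^(p−j) b^(p−l) a^p b^p with j + l = |vy|. The second half of t has length < 2p, so it is a suffix of the trailing a^p b^p and ends in b; the first half is a^(p−j) b^(p−l) a^((j+l)/2), which ends in a because (j+l)/2 ≥ 1. The halves differ, so t ∉ L.

Case 2 (vxy inside B₁A₂, straddling the middle): t = a^p b^(p−j) a^(p−l) b^p with j + l = |vy|. If t = ww, then w is a prefix of t of length ≥ p, so w begins with a^p; and w is a suffix of t of length ≥ p, so w ends with b^p. That forces |w| ≥ 2p, contradicting |w| = |t|/2 ≤ 2p − 1. So t ∉ L.

Case 3 (vxy inside A₂B₂): t = a^p b^p a^(p−j) b^(p−l) with j + l = |vy|. The first half of t is a prefix of a^p b^p, so it begins with a; the second half is b^((j+l)/2) a^(p−j) b^(p−l), which begins with b. The halves differ, so t ∉ L.

In every case uv⁰xy⁰z = uxz ∉ L.

This contradicts the CFL pumping lemma, which requires uv^i xy^i z ∈ L for all i ≥ 0.
Hence L = {ww : w ∈ {a,b}*} is not context-free. ∎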